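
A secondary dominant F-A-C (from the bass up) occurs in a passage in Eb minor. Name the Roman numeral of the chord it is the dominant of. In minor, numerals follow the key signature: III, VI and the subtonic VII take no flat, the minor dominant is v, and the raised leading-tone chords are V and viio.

V

The chord is a major triad on F.
A dominant resolves down a perfect fifth: F → Bb. In Eb minor, Bb is scale degree 5, i.e. V.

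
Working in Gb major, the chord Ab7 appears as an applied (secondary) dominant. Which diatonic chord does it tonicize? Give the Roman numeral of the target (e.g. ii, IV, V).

V

The chord is a dominant seventh chord on Ab.
A dominant resolves down a perfect fifth: Ab → Db. In Gb major, Db is scale degree 5, i.e. V.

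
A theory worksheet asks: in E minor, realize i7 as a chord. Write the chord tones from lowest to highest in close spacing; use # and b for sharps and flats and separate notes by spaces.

E G B D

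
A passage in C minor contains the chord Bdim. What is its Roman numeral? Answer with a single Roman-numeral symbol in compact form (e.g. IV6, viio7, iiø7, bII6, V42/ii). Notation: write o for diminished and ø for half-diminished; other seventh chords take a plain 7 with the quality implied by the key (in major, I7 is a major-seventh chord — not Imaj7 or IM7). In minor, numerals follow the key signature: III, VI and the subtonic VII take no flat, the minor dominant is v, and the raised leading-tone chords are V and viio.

viio

The pitches B-D-F form a diminished triad rooted on B.
In C minor, B is the leading tone; the diatonic diminished triad there is viio.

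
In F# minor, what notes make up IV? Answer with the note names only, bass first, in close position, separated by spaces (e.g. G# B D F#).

B D# F#

Scale degree 4 in F# minor is B; here the chord built on it is altered to a major triad. IV is the major subdominant, borrowed from the parallel major.
So the chord is B-D#-F#.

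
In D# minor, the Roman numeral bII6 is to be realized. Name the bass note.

bII in D# minor has root E; the chord is E-G#-B.
The figure 6 means first inversion — the third is in the bass.

G#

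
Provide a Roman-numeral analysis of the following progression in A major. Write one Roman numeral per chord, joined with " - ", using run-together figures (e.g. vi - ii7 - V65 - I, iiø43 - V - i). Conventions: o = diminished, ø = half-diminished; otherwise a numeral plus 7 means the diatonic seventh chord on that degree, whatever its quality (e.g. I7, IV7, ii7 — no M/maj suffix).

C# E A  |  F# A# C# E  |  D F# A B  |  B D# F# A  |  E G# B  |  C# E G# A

C#-E-A: major triad on A = scale degree 1 → I6.
F#-A#-C#-E is the secondary dominant of ii (dominant seventh chord on F#): V7/ii.
D-F#-A-B: minor seventh chord on B = scale degree 2 → ii65.
B-D#-F#-A: a dominant seventh chord on B, the applied dominant of V → V7/V.
E-G#-B: root E is the dominant; major triad there is V.
C#-E-G#-A: major seventh chord on A = scale degree 1 → I65.

I6 - V7/ii - ii65 - V7/V - V - I65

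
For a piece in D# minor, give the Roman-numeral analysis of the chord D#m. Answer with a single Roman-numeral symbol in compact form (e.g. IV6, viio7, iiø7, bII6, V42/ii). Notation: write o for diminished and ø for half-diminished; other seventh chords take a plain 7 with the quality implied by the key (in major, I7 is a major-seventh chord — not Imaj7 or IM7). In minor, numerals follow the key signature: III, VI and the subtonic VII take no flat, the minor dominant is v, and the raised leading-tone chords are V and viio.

The pitches D#-F#-A# form a minor triad rooted on D#.
D# is scale degree 1 in D# minor, and a minor triad on that degree is written i.

i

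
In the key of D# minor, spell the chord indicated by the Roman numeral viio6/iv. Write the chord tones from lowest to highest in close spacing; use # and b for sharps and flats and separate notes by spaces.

A# C# F##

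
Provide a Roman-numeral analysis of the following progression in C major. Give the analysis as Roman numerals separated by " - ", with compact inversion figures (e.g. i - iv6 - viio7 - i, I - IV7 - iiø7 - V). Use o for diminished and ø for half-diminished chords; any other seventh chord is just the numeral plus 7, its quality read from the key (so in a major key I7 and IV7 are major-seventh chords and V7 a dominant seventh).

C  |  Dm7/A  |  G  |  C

I - ii43 - V - I

C: major triad on C = scale degree 1 → I.
Dm7/A: root D is the supertonic; minor seventh chord there is ii43.
G has root G, degree 5 in C major, so V.
C: root C is the tonic; major triad there is I.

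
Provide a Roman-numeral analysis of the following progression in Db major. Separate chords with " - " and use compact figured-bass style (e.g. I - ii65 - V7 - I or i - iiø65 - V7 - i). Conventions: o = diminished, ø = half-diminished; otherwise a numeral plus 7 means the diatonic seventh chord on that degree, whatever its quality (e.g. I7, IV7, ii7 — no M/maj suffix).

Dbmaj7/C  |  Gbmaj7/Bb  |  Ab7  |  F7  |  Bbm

Dbmaj7/C: major seventh chord on Db = scale degree 1 → I42.
Gbmaj7/Bb has root Gb, degree 4 in Db major, so IV65.
Ab7: root Ab is the dominant; dominant seventh chord there is V7.
F7: chromatic; F is V of vi, so V7/vi.
Bbm: minor triad on Bb = scale degree 6 → vi.

I42 - IV65 - V7 - V7/vi - vi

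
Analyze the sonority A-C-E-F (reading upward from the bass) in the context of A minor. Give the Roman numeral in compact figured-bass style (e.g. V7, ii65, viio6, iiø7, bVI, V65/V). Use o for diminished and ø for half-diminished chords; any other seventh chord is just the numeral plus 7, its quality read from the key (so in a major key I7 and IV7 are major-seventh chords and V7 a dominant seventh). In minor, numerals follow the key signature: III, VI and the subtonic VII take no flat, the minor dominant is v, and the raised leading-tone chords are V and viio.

The pitches F-A-C-E form a major seventh chord rooted on F.
F is scale degree 6 in A minor, and a major seventh chord on that degree is written VI7.
With A in the bass the chord is in first inversion, so the figured bass is 65.

VI65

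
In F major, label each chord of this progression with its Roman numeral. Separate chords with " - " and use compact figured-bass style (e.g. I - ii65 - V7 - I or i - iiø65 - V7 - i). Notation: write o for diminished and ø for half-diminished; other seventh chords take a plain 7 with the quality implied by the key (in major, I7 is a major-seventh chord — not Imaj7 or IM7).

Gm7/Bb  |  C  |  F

ii65 - V - I

Gm7/Bb: minor seventh chord on G = scale degree 2 → ii65.
C has root C, degree 5 in F major, so V.
F: root F is the tonic; major triad there is I.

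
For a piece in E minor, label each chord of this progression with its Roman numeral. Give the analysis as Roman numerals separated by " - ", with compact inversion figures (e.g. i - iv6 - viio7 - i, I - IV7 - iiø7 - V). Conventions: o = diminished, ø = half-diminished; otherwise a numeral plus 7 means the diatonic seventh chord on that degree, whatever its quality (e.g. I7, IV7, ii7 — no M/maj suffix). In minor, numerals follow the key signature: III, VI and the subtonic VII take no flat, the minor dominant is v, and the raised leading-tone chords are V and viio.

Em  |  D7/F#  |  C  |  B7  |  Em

i - VII65 - VI - V7 - i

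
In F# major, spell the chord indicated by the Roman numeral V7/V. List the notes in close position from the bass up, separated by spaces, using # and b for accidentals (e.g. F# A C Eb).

V7/V is a secondary dominant — the dominant seventh of V. V in F# major is C#, so the applied chord's root is G#, a perfect fifth above.
Building a dominant seventh chord on G# gives G#-B#-D#-F#.

G# B# D# F#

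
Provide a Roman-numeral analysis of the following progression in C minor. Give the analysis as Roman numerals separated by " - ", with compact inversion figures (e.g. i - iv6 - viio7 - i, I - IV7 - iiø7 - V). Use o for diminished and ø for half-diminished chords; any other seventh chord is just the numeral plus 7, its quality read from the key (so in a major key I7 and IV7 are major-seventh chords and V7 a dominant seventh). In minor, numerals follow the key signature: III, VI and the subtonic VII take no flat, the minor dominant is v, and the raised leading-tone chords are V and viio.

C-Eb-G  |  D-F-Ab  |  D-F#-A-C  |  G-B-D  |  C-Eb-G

i - iio - V7/V - V - i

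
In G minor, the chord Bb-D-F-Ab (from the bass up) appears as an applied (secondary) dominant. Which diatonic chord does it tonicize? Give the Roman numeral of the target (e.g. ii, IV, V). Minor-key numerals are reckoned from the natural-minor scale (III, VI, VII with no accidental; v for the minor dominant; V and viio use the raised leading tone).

The chord is a dominant seventh chord on Bb.
A dominant resolves down a perfect fifth: Bb → Eb. In G minor, Eb is scale degree 6, i.e. VI.

VI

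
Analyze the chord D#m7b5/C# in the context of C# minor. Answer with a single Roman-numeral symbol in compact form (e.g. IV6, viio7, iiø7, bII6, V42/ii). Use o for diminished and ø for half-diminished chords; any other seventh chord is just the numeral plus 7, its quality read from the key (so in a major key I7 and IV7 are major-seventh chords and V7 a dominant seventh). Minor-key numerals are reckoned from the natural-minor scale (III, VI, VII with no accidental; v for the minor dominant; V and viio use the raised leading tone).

The pitches D#-F#-A-C# form a half-diminished seventh chord rooted on D#.
D# is scale degree 2 in C# minor, and a half-diminished seventh chord on that degree is written iiø7.
With C# in the bass the chord is in third inversion, so the figured bass is 42.

iiø42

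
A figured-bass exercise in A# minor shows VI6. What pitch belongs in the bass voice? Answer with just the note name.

VI in A# minor has root F#; the chord is F#-A#-C#.
The figure 6 means first inversion — the third is in the bass.

A#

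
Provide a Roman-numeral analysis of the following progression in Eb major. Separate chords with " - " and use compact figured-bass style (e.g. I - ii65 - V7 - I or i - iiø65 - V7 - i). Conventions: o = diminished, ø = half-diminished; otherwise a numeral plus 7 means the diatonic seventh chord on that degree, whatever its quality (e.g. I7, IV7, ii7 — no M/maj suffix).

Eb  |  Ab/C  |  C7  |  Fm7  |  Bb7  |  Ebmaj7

Eb has root Eb, degree 1 in Eb major, so I.
Ab/C: major triad on Ab = scale degree 4 → IV6.
C7: chromatic; C is V of ii, so V7/ii.
Fm7: root F is the supertonic; minor seventh chord there is ii7.
Bb7: root Bb is the dominant; dominant seventh chord there is V7.
Ebmaj7: root Eb is the tonic; major seventh chord there is I7.

I - IV6 - V7/ii - ii7 - V7 - I7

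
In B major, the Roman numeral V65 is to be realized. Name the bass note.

A#

V in B major has root F#; the chord is F#-A#-C#-E.
The figure 65 means first inversion — the third is in the bass.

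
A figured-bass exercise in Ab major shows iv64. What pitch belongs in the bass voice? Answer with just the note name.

Ab

iv in Ab major has root Db; the chord is Db-Fb-Ab.
The figure 64 means second inversion — the fifth is in the bass.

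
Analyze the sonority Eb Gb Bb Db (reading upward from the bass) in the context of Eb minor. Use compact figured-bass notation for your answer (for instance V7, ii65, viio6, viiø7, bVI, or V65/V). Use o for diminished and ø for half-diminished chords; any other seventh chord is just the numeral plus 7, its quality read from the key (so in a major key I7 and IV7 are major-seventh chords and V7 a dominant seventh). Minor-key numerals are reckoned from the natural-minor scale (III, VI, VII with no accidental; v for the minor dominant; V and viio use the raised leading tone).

i7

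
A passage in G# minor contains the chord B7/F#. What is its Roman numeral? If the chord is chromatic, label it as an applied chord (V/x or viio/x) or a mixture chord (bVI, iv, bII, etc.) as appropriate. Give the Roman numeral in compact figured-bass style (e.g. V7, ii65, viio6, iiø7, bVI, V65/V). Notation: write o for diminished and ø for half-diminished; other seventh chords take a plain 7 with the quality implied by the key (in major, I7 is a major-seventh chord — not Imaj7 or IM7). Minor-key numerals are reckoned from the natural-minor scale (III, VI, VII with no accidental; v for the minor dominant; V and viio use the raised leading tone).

V43/VI

Stacked in thirds the chord is B-D#-F#-A: a dominant seventh chord on B.
B is not a diatonic chord root with this quality in G# minor, but it lies a perfect fifth above E (VI), so the chord functions as an applied dominant of VI.
With F# in the bass the chord is in second inversion, so the figured bass is 43.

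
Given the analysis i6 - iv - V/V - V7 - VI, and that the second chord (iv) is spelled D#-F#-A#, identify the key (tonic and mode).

iv is given as D#-F#-A# — a minor triad with root D#.
iv on D# implies D# is the subdominant; that puts the tonic at A#, and the lowercase numeral fits minor mode.

A# minor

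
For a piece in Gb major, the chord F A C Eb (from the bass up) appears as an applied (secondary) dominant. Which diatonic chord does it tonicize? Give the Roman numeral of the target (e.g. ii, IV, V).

iii

The chord is a dominant seventh chord on F.
A dominant resolves down a perfect fifth: F → Bb. In Gb major, Bb is scale degree 3, i.e. iii.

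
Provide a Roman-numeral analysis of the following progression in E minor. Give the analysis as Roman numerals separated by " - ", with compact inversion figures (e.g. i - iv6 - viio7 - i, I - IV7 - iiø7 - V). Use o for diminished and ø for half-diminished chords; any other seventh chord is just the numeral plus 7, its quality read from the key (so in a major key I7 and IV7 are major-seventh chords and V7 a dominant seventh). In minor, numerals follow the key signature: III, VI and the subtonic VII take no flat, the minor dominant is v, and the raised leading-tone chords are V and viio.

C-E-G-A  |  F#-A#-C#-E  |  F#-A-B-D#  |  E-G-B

C-E-G-A: root A is the subdominant; minor seventh chord there is iv65.
F#-A#-C#-E is the secondary dominant of V (dominant seventh chord on F#): V7/V.
F#-A-B-D#: root B is the dominant; dominant seventh chord there is V43.
E-G-B: root E is the tonic; minor triad there is i.

iv65 - V7/V - V43 - i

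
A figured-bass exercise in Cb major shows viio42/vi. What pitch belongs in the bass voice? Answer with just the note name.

The applied chord viio42/vi is rooted on G: G-Bb-Db-Fb.
The figure 42 means third inversion — the seventh is in the bass.

Fb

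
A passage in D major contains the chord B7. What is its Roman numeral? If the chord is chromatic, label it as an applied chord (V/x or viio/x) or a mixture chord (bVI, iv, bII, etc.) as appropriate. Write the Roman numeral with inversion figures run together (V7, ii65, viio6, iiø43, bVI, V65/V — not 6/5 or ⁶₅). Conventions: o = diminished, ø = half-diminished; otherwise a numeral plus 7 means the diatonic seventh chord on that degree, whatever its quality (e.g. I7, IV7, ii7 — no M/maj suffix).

Stacked in thirds the chord is B-D#-F#-A: a dominant seventh chord on B.
B is not a diatonic chord root with this quality in D major, but it lies a perfect fifth above E (ii), so the chord functions as an applied dominant of ii.

V7/ii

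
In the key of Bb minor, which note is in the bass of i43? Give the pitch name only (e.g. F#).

F

i in Bb minor has root Bb; the chord is Bb-Db-F-Ab.
The figure 43 means second inversion — the fifth is in the bass.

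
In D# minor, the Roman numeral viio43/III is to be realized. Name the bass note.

B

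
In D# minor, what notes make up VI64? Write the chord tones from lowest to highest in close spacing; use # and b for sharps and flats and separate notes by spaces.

F# B D#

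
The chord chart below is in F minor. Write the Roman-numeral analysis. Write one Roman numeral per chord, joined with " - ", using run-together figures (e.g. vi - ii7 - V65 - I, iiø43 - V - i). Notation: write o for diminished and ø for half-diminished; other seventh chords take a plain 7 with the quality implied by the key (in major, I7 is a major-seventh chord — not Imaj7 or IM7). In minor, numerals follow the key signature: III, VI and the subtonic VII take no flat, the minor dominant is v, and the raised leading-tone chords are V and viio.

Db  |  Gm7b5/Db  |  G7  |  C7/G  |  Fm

VI - iiø43 - V7/V - V43 - i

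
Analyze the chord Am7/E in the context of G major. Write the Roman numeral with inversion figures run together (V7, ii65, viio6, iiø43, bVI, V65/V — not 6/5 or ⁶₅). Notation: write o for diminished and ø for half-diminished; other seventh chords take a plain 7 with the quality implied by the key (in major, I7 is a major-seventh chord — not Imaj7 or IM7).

The pitches A-C-E-G form a minor seventh chord rooted on A.
A is scale degree 2 in G major, and a minor seventh chord on that degree is written ii7.
With E in the bass the chord is in second inversion, so the figured bass is 43.

ii43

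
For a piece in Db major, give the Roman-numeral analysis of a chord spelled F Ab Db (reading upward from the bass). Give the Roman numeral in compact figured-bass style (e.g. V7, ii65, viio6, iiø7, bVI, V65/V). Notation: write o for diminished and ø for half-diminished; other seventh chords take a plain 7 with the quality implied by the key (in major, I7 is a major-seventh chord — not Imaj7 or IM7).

I6

Stacked in thirds the chord is Db-F-Ab: a major triad on Db.
In Db major, Db is the tonic; the diatonic major triad there is I.
With F in the bass the chord is in first inversion, so the figured bass is 6.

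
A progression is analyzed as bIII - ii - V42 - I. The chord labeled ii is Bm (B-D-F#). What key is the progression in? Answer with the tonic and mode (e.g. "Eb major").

The chord Bm is a minor triad rooted on B; its label is ii.
ii on B implies B is the supertonic; that puts the tonic at A, and the lowercase numeral fits major mode.

A major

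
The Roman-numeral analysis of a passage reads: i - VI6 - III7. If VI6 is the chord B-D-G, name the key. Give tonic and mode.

The chord G/B is a major triad rooted on G; its label is VI6.
If G is scale degree 6 and the mode makes that degree carry a major triad, the tonic is B and the mode is minor.

B minor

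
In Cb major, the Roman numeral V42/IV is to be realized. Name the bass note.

Bbb

The applied chord V42/IV is rooted on Cb: Cb-Eb-Gb-Bbb.
The figure 42 means third inversion — the seventh is in the bass.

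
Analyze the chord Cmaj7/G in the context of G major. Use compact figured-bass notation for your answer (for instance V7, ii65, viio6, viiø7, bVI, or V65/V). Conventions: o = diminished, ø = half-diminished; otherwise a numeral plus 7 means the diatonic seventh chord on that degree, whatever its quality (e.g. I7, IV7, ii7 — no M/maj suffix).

IV43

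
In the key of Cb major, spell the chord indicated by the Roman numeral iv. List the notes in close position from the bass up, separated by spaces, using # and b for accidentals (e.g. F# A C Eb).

iv is the minor subdominant, borrowed from the parallel minor. In Cb major that root is Fb.
So the chord is Fb-Abb-Cb.

Fb Abb Cb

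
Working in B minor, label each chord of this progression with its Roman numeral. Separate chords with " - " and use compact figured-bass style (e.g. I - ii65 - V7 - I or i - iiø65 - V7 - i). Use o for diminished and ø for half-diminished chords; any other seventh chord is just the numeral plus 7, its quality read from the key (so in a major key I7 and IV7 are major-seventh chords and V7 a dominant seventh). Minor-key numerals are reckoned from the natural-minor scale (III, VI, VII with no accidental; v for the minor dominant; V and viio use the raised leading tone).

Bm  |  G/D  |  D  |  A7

i - VI64 - III - VII7

Bm: minor triad on B = scale degree 1 → i.
G/D: root G is the submediant; major triad there is VI64.
D: major triad on D = scale degree 3 → III.
A7 has root A, degree 7 in B minor, so VII7.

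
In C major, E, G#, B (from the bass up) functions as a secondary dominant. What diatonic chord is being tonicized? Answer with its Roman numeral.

vi

The chord is a major triad on E.
A dominant resolves down a perfect fifth: E → A. In C major, A is scale degree 6, i.e. vi.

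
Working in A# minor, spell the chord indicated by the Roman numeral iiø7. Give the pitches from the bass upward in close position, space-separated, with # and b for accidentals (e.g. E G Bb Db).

B# D# F# A#

In A# minor, the supertonic is B#, and the diatonic chord built there is a half-diminished seventh chord.
That chord is spelled B#-D#-F#-A#.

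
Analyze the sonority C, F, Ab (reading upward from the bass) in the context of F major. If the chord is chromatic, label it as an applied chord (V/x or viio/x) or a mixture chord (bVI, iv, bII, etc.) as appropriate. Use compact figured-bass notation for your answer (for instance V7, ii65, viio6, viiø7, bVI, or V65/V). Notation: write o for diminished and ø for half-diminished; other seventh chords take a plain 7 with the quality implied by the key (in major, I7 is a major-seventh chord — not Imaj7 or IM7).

Stacked in thirds the chord is F-Ab-C: a minor triad on F.
F is the first degree of F major. This is the minor tonic, borrowed from the parallel minor.
With C in the bass the chord is in second inversion, so the figured bass is 64.

i64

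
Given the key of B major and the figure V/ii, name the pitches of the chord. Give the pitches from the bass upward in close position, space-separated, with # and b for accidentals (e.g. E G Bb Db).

G# B# D#

V/ii is a secondary dominant — the dominant triad of ii. ii in B major is C#, so the applied chord's root is G#, a perfect fifth above.
Building a major triad on G# gives G#-B#-D#.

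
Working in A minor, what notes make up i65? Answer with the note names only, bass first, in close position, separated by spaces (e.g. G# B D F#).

The numeral's case and figure indicate a minor seventh chord. In A minor its root, the tonic, is A.
Stacking thirds from A gives A-C-E-G.
With the 65 figure the chord is in first inversion; from the bass C upward in close position it reads C-E-G-A.

C E G A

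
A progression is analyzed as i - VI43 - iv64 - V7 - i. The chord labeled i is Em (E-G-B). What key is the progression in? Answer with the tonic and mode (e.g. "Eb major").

The chord Em is a minor triad rooted on E; its label is i.
If E is scale degree 1 and the mode makes that degree carry a minor triad, the tonic is E and the mode is minor.

E minor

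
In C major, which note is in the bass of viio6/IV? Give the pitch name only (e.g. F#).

G

The applied chord viio6/IV is rooted on E: E-G-Bb.
The figure 6 means first inversion — the third is in the bass.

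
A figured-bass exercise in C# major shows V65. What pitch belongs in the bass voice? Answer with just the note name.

V in C# major has root G#; the chord is G#-B#-D#-F#.
The figure 65 means first inversion — the third is in the bass.

B#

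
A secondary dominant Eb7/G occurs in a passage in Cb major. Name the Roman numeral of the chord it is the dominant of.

The chord is a dominant seventh chord on Eb.
A dominant resolves down a perfect fifth: Eb → Ab. In Cb major, Ab is scale degree 6, i.e. vi.

vi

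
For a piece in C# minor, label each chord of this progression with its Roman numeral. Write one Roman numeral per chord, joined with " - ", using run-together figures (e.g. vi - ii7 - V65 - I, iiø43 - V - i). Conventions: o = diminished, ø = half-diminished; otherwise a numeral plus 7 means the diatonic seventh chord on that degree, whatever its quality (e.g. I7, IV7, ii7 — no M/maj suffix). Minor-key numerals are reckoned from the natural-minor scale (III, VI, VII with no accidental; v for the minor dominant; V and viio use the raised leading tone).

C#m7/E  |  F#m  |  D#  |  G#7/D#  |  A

i65 - iv - V/V - V43 - VI

C#m7/E: minor seventh chord on C# = scale degree 1 → i65.
F#m has root F#, degree 4 in C# minor, so iv.
D# is the secondary dominant of V (major triad on D#): V/V.
G#7/D#: dominant seventh chord on G# = scale degree 5 → V43.
A: root A is the submediant; major triad there is VI.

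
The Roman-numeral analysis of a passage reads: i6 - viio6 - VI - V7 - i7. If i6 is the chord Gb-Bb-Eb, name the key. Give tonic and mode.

Eb minor

The chord Ebm/Gb is a minor triad rooted on Eb; its label is i6.
If Eb is scale degree 1 and the mode makes that degree carry a minor triad, the tonic is Eb and the mode is minor.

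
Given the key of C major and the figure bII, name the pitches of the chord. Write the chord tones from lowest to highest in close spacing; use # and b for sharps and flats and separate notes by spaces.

Db F Ab

Scale degree 2 in C major is D; lowering it a half step gives Db. bII is the Neapolitan chord — a major triad on the lowered second degree.
So the chord is Db-F-Ab, a major triad.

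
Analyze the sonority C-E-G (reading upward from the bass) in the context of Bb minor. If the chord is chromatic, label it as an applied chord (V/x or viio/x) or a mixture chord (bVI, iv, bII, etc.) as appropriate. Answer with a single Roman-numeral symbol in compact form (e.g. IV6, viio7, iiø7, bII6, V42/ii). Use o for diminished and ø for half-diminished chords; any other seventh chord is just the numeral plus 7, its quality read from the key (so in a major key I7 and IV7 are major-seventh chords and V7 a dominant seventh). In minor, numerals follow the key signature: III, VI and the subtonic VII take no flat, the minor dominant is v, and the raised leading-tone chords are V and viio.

Stacked in thirds the chord is C-E-G: a major triad on C.
C is not a diatonic chord root with this quality in Bb minor, but it lies a perfect fifth above F (V), so the chord functions as an applied dominant of V.

V/V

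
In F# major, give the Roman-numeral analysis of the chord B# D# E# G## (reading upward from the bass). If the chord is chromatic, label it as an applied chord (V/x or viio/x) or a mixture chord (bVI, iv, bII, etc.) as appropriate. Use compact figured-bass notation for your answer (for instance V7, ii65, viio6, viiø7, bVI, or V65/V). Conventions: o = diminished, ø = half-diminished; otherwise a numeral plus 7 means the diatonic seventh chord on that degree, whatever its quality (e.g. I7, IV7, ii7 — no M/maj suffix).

V43/iii

Stacked in thirds the chord is E#-G##-B#-D#: a dominant seventh chord on E#.
E# is not a diatonic chord root with this quality in F# major, but it lies a perfect fifth above A# (iii), so the chord functions as an applied dominant of iii.
With B# in the bass the chord is in second inversion, so the figured bass is 43.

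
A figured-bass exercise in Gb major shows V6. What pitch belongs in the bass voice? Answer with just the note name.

F

V in Gb major has root Db; the chord is Db-F-Ab.
The figure 6 means first inversion — the third is in the bass.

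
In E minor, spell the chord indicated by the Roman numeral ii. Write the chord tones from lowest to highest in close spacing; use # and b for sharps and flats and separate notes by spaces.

F# A C#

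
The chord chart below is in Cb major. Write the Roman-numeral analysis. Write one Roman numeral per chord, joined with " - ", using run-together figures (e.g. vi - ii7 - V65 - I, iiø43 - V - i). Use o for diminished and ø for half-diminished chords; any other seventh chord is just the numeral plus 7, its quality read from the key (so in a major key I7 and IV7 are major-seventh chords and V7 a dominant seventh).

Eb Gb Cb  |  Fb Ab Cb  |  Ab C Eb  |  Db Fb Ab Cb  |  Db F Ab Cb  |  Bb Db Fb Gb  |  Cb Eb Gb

I6 - IV - V/ii - ii7 - V7/V - V65 - I

Eb-Gb-Cb: major triad on Cb = scale degree 1 → I6.
Fb-Ab-Cb: major triad on Fb = scale degree 4 → IV.
Ab-C-Eb: chromatic; Ab is V of ii, so V/ii.
Db-Fb-Ab-Cb: minor seventh chord on Db = scale degree 2 → ii7.
Db-F-Ab-Cb is the secondary dominant of V (dominant seventh chord on Db): V7/V.
Bb-Db-Fb-Gb: dominant seventh chord on Gb = scale degree 5 → V65.
Cb-Eb-Gb: root Cb is the tonic; major triad there is I.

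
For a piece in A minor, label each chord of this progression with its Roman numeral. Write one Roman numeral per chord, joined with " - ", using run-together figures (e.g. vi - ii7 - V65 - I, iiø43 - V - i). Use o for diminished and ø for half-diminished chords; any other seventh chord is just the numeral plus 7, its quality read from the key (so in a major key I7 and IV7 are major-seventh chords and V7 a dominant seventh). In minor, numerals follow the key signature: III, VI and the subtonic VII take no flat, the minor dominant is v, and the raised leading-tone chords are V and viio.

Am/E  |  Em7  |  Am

Am/E has root A, degree 1 in A minor, so i64.
Em7: minor seventh chord on E = scale degree 5 → v7.
Am: minor triad on A = scale degree 1 → i.

i64 - v7 - i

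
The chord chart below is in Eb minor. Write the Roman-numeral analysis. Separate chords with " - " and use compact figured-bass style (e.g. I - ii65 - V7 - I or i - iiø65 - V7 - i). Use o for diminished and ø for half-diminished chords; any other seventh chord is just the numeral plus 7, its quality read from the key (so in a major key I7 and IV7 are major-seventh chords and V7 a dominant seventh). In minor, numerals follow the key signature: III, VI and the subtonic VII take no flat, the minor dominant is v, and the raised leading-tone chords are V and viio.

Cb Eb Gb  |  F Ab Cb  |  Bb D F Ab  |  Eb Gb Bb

Cb-Eb-Gb: major triad on Cb = scale degree 6 → VI.
F-Ab-Cb has root F, degree 2 in Eb minor, so iio.
Bb-D-F-Ab has root Bb, degree 5 in Eb minor, so V7.
Eb-Gb-Bb: root Eb is the tonic; minor triad there is i.

VI - iio - V7 - i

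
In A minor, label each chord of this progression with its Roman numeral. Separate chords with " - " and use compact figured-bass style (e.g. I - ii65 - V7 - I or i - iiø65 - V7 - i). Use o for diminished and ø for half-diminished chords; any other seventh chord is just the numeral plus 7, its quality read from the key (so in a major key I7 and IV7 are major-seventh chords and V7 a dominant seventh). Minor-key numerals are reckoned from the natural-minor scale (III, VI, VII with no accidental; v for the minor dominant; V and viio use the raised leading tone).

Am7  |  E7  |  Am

i7 - V7 - i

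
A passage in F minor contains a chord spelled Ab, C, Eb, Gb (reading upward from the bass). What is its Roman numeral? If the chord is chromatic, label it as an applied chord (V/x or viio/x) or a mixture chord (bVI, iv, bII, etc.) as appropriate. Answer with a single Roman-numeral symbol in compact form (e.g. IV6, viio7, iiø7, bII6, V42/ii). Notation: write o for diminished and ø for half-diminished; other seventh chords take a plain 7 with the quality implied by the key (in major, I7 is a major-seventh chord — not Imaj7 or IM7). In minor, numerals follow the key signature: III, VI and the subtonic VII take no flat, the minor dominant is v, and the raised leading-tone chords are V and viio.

V7/VI

The pitches Ab-C-Eb-Gb form a dominant seventh chord rooted on Ab.
Ab is not a diatonic chord root with this quality in F minor, but it lies a perfect fifth above Db (VI), so the chord functions as an applied dominant of VI.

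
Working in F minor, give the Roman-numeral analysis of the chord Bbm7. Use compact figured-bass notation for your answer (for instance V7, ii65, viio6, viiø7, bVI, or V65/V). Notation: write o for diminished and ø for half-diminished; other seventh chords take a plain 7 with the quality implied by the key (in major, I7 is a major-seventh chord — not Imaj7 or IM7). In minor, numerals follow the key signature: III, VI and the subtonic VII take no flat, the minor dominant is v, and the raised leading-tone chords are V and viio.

iv7

The pitches Bb-Db-F-Ab form a minor seventh chord rooted on Bb.
In F minor, Bb is the subdominant; the diatonic minor seventh chord there is iv7.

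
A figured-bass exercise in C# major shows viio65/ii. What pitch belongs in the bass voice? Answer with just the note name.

E#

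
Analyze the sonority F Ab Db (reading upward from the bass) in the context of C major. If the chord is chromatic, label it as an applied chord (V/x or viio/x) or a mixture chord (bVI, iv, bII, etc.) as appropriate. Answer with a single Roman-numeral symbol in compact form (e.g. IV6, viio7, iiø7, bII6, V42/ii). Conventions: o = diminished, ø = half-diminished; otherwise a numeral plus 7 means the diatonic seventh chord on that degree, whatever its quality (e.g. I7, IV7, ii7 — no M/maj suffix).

bII6

The pitches Db-F-Ab form a major triad rooted on Db.
Db is the lowered second degree of C major (diatonic 2 would be D). This is the Neapolitan sixth — a major triad on the lowered second degree, here in its customary first inversion.
With F in the bass the chord is in first inversion, so the figured bass is 6.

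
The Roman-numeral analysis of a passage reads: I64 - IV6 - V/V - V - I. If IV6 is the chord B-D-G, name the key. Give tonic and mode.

D major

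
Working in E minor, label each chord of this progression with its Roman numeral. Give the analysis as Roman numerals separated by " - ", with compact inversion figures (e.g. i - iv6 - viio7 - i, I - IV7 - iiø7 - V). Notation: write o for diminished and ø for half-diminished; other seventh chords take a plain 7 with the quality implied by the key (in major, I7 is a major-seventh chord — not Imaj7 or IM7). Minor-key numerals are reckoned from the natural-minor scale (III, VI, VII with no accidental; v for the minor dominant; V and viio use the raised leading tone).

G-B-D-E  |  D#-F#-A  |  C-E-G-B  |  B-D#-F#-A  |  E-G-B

i65 - viio - VI7 - V7 - i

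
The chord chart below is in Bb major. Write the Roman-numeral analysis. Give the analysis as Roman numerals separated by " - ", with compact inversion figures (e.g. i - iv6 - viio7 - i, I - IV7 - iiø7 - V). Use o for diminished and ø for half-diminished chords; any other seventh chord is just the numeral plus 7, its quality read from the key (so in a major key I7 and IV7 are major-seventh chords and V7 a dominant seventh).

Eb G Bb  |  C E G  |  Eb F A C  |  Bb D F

IV - V/V - V42 - I

Eb-G-Bb has root Eb, degree 4 in Bb major, so IV.
C-E-G: a major triad on C, the applied dominant of V → V/V.
Eb-F-A-C: dominant seventh chord on F = scale degree 5 → V42.
Bb-D-F: major triad on Bb = scale degree 1 → I.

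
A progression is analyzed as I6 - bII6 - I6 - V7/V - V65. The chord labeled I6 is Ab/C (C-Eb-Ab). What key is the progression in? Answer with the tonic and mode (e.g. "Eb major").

Ab major

I6 is given as C-Eb-Ab — a major triad with root Ab.
If Ab is scale degree 1 and the mode makes that degree carry a major triad, the tonic is Ab and the mode is major.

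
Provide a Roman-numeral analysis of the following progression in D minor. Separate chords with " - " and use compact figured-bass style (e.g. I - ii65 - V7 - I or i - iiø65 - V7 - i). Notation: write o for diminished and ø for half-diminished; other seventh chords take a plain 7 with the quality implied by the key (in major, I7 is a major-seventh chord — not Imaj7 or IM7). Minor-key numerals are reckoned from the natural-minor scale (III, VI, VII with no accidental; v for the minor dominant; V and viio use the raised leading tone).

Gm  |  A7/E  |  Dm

Gm has root G, degree 4 in D minor, so iv.
A7/E: dominant seventh chord on A = scale degree 5 → V43.
Dm: minor triad on D = scale degree 1 → i.

iv - V43 - i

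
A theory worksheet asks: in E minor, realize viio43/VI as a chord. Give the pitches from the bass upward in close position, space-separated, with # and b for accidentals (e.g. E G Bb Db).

F Ab B D

The slash marks an applied leading-tone chord: viio of VI. In E minor, VI is C, so the leading tone to it is B, a half step below.
Building a fully diminished seventh chord on B gives B-D-F-Ab.
The figured bass 43 indicates second inversion, placing the fifth (F) in the bass: F-Ab-B-D.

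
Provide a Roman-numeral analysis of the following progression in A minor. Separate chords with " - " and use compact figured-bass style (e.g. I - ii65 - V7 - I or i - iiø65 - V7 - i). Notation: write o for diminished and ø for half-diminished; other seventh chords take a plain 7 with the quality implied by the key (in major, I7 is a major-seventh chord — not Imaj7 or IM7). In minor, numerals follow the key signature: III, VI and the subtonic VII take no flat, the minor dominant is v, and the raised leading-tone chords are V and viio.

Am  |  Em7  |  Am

i - v7 - i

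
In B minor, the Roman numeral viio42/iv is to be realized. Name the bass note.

The applied chord viio42/iv is rooted on D#: D#-F#-A-C.
The figure 42 means third inversion — the seventh is in the bass.

C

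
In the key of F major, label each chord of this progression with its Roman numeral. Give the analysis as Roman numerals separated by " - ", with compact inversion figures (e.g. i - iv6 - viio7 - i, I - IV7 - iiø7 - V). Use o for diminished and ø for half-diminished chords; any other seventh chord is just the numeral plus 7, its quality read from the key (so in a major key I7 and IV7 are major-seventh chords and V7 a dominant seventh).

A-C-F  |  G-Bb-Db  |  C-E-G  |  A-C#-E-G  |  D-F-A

I6 - iio - V - V7/vi - vi

A-C-F has root F, degree 1 in F major, so I6.
G-Bb-Db is non-diatonic — iio, a mixture chord from F minor.
C-E-G: major triad on C = scale degree 5 → V.
A-C#-E-G is the secondary dominant of vi (dominant seventh chord on A): V7/vi.
D-F-A: root D is the submediant; minor triad there is vi.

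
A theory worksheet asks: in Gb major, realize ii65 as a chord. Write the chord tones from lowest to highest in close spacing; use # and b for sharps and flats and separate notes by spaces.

Cb Eb Gb Ab

In Gb major, the second degree is Ab, and the diatonic chord built there is a minor seventh chord.
Stacking thirds from Ab gives Ab-Cb-Eb-Gb.
The figured bass 65 indicates first inversion, placing the third (Cb) in the bass: Cb-Eb-Gb-Ab.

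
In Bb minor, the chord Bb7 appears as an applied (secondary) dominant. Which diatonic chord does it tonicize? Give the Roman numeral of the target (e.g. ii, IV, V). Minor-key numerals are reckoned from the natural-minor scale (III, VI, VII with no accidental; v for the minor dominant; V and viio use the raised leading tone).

iv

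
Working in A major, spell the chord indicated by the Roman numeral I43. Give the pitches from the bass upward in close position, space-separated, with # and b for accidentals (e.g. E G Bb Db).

The numeral's case and figure indicate a major seventh chord. In A major its root, the first degree, is A.
Stacking thirds from A gives A-C#-E-G#.
With the 43 figure the chord is in second inversion; from the bass E upward in close position it reads E-G#-A-C#.

E G# A C#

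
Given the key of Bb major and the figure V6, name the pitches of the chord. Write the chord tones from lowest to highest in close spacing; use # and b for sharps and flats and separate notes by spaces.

In Bb major, the fifth degree is F, and the diatonic chord built there is a major triad.
Stacking thirds from F gives F-A-C.
The figured bass 6 indicates first inversion, placing the third (A) in the bass: A-C-F.

A C F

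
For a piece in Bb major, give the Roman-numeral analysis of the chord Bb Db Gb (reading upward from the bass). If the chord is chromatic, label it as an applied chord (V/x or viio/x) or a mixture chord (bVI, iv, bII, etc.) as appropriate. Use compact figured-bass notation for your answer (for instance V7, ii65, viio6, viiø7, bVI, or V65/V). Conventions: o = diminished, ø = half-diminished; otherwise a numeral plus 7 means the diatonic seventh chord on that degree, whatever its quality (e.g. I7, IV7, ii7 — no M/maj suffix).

bVI6

Stacked in thirds the chord is Gb-Bb-Db: a major triad on Gb.
Gb is the lowered sixth degree of Bb major (diatonic 6 would be G). This is a major triad on the lowered sixth degree, borrowed from the parallel minor.
With Bb in the bass the chord is in first inversion, so the figured bass is 6.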